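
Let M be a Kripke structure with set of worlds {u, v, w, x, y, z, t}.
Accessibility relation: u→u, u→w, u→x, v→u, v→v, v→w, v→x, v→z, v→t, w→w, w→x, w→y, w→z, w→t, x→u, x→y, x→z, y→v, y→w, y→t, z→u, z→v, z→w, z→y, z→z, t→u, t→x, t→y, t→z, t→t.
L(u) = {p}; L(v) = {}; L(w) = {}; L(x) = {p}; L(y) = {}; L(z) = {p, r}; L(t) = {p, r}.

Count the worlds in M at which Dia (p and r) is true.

6

Let φ = Dia (p and r). Evaluate φ at each world:
  u (successors {u, w, x}): φ is false.
  v (successors {u, v, w, x, z, t}): φ is true.
  w (successors {w, x, y, z, t}): φ is true.
  x (successors {u, y, z}): φ is true.
  y (successors {v, w, t}): φ is true.
  z (successors {u, v, w, y, z}): φ is true.
  t (successors {u, x, y, z, t}): φ is true.
For instance, at u:
  At u: Dia (p and r) requires p and r at some successor in {u, w, x}.
    At u: p and r is false.
    At w: p and r is false.
    At x: p and r is false.
  So Dia (p and r) is false at u.
Satisfying worlds: {v, w, x, y, z, t}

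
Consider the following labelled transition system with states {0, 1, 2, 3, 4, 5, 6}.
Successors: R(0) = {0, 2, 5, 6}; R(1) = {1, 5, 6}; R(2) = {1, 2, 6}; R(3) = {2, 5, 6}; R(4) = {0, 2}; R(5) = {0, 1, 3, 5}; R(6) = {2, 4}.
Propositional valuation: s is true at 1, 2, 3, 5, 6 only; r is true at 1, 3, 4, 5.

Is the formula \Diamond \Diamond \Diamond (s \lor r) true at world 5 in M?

Yes

At 5: \Diamond \Diamond \Diamond (s \lor r) requires \Diamond \Diamond (s \lor r) at some successor in {0, 1, 3, 5}.
  \Diamond \Diamond (s \lor r) holds at 0, so \Diamond \Diamond \Diamond (s \lor r) is true at 5.
    At 0: \Diamond \Diamond (s \lor r) requires \Diamond (s \lor r) at some successor in {0, 2, 5, 6}.
      \Diamond (s \lor r) holds at 0, so \Diamond \Diamond (s \lor r) is true at 0.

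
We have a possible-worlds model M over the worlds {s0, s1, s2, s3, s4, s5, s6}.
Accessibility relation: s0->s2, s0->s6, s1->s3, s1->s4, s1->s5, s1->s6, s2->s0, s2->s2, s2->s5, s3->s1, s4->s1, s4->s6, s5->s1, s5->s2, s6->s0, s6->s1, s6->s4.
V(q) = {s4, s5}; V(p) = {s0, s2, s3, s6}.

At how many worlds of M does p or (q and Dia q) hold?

Let φ = p or (q and Dia q). Evaluate φ at each world:
  s0 (successors {s2, s6}): φ is true.
  s1 (successors {s3, s4, s5, s6}): φ is false.
  s2 (successors {s0, s2, s5}): φ is true.
  s3 (successors {s1}): φ is true.
  s4 (successors {s1, s6}): φ is false.
  s5 (successors {s1, s2}): φ is false.
  s6 (successors {s0, s1, s4}): φ is true.
For instance, at s3:
  At s3: p is true, q and Dia q is false, so p or (q and Dia q) is true.
    At s3: q is false, Dia q is false, so q and Dia q is false.
      At s3: Dia q requires q at some successor in {s1}.
        At s1: q is false.
      So Dia q is false at s3.
Satisfying worlds: {s0, s2, s3, s6}

4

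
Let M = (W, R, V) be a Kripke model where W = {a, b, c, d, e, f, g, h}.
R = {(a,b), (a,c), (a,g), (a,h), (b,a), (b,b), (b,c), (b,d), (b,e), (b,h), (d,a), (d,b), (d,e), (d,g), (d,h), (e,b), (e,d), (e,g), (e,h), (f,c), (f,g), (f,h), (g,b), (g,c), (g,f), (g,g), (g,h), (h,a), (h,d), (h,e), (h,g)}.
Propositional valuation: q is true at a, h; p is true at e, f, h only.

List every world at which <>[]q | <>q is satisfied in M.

a, b, d, e, f, g, h

Recall that []ψ holds at a world iff ψ holds at every accessible world, and <>ψ holds iff ψ holds at some accessible world.
Let φ = <>[]q | <>q. Evaluate φ at each world:
  a (successors {b, c, g, h}): φ is true.
  b (successors {a, b, c, d, e, h}): φ is true.
  c (successors ∅): φ is false.
  d (successors {a, b, e, g, h}): φ is true.
  e (successors {b, d, g, h}): φ is true.
  f (successors {c, g, h}): φ is true.
  g (successors {b, c, f, g, h}): φ is true.
  h (successors {a, d, e, g}): φ is true.
For instance, at g:
  At g: <>[]q is true, <>q is true, so <>[]q | <>q is true.
    At g: <>[]q requires []q at some successor in {b, c, f, g, h}.
      []q holds at c, so <>[]q is true at g.
    At g: <>q requires q at some successor in {b, c, f, g, h}.
      q holds at h, so <>q is true at g.
Satisfying worlds: {a, b, d, e, f, g, h}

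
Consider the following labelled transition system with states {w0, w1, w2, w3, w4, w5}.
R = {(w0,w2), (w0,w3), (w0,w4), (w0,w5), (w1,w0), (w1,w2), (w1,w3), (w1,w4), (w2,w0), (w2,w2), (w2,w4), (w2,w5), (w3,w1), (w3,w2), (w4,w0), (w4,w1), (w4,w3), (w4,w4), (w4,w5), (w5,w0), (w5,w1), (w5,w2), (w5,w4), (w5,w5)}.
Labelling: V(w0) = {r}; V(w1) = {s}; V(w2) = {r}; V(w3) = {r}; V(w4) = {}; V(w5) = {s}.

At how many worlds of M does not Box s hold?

Let φ = not Box s. Evaluate φ at each world:
  w0 (successors {w2, w3, w4, w5}): φ is true.
  w1 (successors {w0, w2, w3, w4}): φ is true.
  w2 (successors {w0, w2, w4, w5}): φ is true.
  w3 (successors {w1, w2}): φ is true.
  w4 (successors {w0, w1, w3, w4, w5}): φ is true.
  w5 (successors {w0, w1, w2, w4, w5}): φ is true.
For instance, at w3:
  At w3: Box s is false, so not Box s is true.
    At w3: Box s requires s at every successor {w1, w2}.
      s fails at w2, so Box s is false at w3.
Satisfying worlds: {w0, w1, w2, w3, w4, w5}

6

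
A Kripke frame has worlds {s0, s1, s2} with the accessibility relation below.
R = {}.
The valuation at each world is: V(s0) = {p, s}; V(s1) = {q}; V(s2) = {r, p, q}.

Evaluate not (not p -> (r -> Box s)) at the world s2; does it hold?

Recall that Box ψ holds at a world iff ψ holds at every accessible world, and Dia ψ holds iff ψ holds at some accessible world.
At s2: not p -> (r -> Box s) is true, so not (not p -> (r -> Box s)) is false.
  At s2: not p is false, r -> Box s is true, so not p -> (r -> Box s) is true.
    At s2: r is true, Box s is true, so r -> Box s is true.
      At s2: no accessible worlds, so Box s holds vacuously.

No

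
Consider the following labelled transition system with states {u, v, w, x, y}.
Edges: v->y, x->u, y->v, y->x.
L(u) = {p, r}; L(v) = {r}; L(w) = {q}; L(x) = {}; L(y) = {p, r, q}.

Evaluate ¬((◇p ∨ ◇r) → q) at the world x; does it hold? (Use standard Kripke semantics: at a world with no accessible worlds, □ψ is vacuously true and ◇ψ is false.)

Yes

Recall that ◇ψ holds at a world iff ψ holds at some accessible world.
At x: (◇p ∨ ◇r) → q is false, so ¬((◇p ∨ ◇r) → q) is true.
  At x: ◇p ∨ ◇r is true, q is false, so (◇p ∨ ◇r) → q is false.
    At x: ◇p is true, ◇r is true, so ◇p ∨ ◇r is true.
      At x: ◇p requires p at some successor in {u}.
        p holds at u, so ◇p is true at x.
      At x: ◇r requires r at some successor in {u}.
        r holds at u, so ◇r is true at x.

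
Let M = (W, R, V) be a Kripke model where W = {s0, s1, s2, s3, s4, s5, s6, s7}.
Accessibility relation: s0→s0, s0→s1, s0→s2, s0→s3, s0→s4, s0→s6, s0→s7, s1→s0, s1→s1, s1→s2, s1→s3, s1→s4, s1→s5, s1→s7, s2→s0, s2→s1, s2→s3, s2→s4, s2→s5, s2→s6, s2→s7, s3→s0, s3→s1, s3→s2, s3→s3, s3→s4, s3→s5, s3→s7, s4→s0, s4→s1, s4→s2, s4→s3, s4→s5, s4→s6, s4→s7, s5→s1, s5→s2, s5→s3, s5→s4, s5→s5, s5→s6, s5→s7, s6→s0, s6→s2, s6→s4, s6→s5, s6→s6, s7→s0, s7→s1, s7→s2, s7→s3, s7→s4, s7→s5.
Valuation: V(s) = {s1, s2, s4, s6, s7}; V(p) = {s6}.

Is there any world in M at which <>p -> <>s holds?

Yes

Recall that <>ψ holds at a world iff ψ holds at some accessible world.
Let φ = <>p -> <>s. Evaluate φ at each world:
  s0 (successors {s0, s1, s2, s3, s4, s6, s7}): φ is true.
  s1 (successors {s0, s1, s2, s3, s4, s5, s7}): φ is true.
  s2 (successors {s0, s1, s3, s4, s5, s6, s7}): φ is true.
  s3 (successors {s0, s1, s2, s3, s4, s5, s7}): φ is true.
  s4 (successors {s0, s1, s2, s3, s5, s6, s7}): φ is true.
  s5 (successors {s1, s2, s3, s4, s5, s6, s7}): φ is true.
  s6 (successors {s0, s2, s4, s5, s6}): φ is true.
  s7 (successors {s0, s1, s2, s3, s4, s5}): φ is true.
Detail at s0 (witness):
  At s0: <>p is true, <>s is true, so <>p -> <>s is true.
    At s0: <>p requires p at some successor in {s0, s1, s2, s3, s4, s6, s7}.
      p holds at s6, so <>p is true at s0.
    At s0: <>s requires s at some successor in {s0, s1, s2, s3, s4, s6, s7}.
      s holds at s1, so <>s is true at s0.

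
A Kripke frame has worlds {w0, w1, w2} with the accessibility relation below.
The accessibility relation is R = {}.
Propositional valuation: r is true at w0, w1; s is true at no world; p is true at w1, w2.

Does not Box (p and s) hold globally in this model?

Let φ = not Box (p and s). Evaluate φ at each world:
  w0 (successors ∅): φ is false.
  w1 (successors ∅): φ is false.
  w2 (successors ∅): φ is false.
Detail at w0 (counterexample):
  At w0: Box (p and s) is true, so not Box (p and s) is false.
    At w0: no accessible worlds, so Box (p and s) holds vacuously.

No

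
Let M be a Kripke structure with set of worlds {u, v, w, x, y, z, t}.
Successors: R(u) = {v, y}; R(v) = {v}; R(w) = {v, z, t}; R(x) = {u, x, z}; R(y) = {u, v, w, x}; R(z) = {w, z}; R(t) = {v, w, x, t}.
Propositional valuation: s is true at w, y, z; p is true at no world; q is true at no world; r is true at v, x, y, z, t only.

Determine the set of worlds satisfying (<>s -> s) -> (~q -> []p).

u, x, t

Let φ = (<>s -> s) -> (~q -> []p). Evaluate φ at each world:
  u (successors {v, y}): φ is true.
  v (successors {v}): φ is false.
  w (successors {v, z, t}): φ is false.
  x (successors {u, x, z}): φ is true.
  y (successors {u, v, w, x}): φ is false.
  z (successors {w, z}): φ is false.
  t (successors {v, w, x, t}): φ is true.
For instance, at w:
  At w: <>s -> s is true, ~q -> []p is false, so (<>s -> s) -> (~q -> []p) is false.
    At w: <>s is true, s is true, so <>s -> s is true.
      At w: <>s requires s at some successor in {v, z, t}.
        s holds at z, so <>s is true at w.
    At w: ~q is true, []p is false, so ~q -> []p is false.
      At w: []p requires p at every successor {v, z, t}.
        p fails at v, so []p is false at w.
Satisfying worlds: {u, x, t}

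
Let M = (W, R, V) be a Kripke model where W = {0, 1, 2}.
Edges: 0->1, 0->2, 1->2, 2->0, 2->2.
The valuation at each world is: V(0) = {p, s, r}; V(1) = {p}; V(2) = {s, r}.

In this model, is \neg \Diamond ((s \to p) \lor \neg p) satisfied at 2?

Recall that \Diamond ψ holds at a world iff ψ holds at some accessible world.
At 2: \Diamond ((s \to p) \lor \neg p) is true, so \neg \Diamond ((s \to p) \lor \neg p) is false.
  At 2: \Diamond ((s \to p) \lor \neg p) requires (s \to p) \lor \neg p at some successor in {0, 2}.
    (s \to p) \lor \neg p holds at 0, so \Diamond ((s \to p) \lor \neg p) is true at 2.

No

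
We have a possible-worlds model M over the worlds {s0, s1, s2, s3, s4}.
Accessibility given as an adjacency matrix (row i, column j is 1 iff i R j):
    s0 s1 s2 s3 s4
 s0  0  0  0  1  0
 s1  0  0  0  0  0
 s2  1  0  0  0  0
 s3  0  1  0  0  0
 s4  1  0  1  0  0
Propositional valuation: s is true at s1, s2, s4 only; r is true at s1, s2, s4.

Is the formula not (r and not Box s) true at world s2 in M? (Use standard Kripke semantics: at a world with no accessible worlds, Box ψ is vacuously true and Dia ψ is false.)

Recall that Box ψ holds at a world iff ψ holds at every accessible world, and Dia ψ holds iff ψ holds at some accessible world.
At s2: r and not Box s is true, so not (r and not Box s) is false.
  At s2: r is true, not Box s is true, so r and not Box s is true.
    At s2: Box s is false, so not Box s is true.
      At s2: Box s requires s at every successor {s0}.
        s fails at s0, so Box s is false at s2.

No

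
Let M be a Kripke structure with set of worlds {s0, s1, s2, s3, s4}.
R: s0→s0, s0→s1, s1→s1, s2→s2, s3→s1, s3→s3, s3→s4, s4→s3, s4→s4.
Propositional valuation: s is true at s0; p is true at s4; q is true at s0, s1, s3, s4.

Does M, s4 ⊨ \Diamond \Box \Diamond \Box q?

Yes

At s4: \Diamond \Box \Diamond \Box q requires \Box \Diamond \Box q at some successor in {s3, s4}.
  \Box \Diamond \Box q holds at s3, so \Diamond \Box \Diamond \Box q is true at s4.
    At s3: \Box \Diamond \Box q requires \Diamond \Box q at every successor {s1, s3, s4}.
      At s1: \Diamond \Box q is true.
      At s3: \Diamond \Box q is true.
      At s4: \Diamond \Box q is true.
    So \Box \Diamond \Box q is true at s3.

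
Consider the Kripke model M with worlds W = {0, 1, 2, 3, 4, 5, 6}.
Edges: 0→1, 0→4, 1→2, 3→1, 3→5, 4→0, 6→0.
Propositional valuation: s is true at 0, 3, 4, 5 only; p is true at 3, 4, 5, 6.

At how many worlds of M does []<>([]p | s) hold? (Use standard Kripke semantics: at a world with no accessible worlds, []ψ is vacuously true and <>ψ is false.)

Let φ = []<>([]p | s). Evaluate φ at each world:
  0 (successors {1, 4}): φ is true.
  1 (successors {2}): φ is false.
  2 (successors ∅): φ is true.
  3 (successors {1, 5}): φ is false.
  4 (successors {0}): φ is true.
  5 (successors ∅): φ is true.
  6 (successors {0}): φ is true.
For instance, at 3:
  At 3: []<>([]p | s) requires <>([]p | s) at every successor {1, 5}.
    <>([]p | s) fails at 5, so []<>([]p | s) is false at 3.
      At 5: no accessible worlds, so <>([]p | s) is false.
Satisfying worlds: {0, 2, 4, 5, 6}

5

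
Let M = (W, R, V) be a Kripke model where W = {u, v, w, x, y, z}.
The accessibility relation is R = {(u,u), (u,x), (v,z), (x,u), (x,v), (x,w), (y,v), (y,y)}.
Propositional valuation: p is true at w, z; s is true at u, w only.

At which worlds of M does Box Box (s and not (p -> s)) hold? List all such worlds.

Let φ = Box Box (s and not (p -> s)). Evaluate φ at each world:
  u (successors {u, x}): φ is false.
  v (successors {z}): φ is true.
  w (successors ∅): φ is true.
  x (successors {u, v, w}): φ is false.
  y (successors {v, y}): φ is false.
  z (successors ∅): φ is true.
For instance, at v:
  At v: Box Box (s and not (p -> s)) requires Box (s and not (p -> s)) at every successor {z}.
      At z: no accessible worlds, so Box (s and not (p -> s)) holds vacuously.
  So Box Box (s and not (p -> s)) is true at v.
Satisfying worlds: {v, w, z}

v, w, z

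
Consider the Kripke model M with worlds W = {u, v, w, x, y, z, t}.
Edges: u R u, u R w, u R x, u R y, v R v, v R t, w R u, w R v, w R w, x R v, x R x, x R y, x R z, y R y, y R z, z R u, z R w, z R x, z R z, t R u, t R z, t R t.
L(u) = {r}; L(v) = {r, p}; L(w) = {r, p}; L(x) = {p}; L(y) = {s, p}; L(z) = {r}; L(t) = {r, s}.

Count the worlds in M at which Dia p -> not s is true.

Let φ = Dia p -> not s. Evaluate φ at each world:
  u (successors {u, w, x, y}): φ is true.
  v (successors {v, t}): φ is true.
  w (successors {u, v, w}): φ is true.
  x (successors {v, x, y, z}): φ is true.
  y (successors {y, z}): φ is false.
  z (successors {u, w, x, z}): φ is true.
  t (successors {u, z, t}): φ is true.
For instance, at y:
  At y: Dia p is true, not s is false, so Dia p -> not s is false.
    At y: Dia p requires p at some successor in {y, z}.
      p holds at y, so Dia p is true at y.
Satisfying worlds: {u, v, w, x, z, t}

6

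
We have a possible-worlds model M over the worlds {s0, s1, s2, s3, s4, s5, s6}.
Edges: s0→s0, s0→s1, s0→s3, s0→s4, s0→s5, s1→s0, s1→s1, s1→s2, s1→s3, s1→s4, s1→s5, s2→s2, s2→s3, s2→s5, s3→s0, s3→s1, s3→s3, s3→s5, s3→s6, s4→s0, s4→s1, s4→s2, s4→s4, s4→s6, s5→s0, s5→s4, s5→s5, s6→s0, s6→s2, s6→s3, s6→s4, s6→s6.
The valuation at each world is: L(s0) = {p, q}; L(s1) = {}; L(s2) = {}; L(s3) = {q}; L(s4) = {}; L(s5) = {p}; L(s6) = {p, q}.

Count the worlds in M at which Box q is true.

0

Recall that Box ψ holds at a world iff ψ holds at every accessible world, and Dia ψ holds iff ψ holds at some accessible world.
Let φ = Box q. Evaluate φ at each world:
  s0 (successors {s0, s1, s3, s4, s5}): φ is false.
  s1 (successors {s0, s1, s2, s3, s4, s5}): φ is false.
  s2 (successors {s2, s3, s5}): φ is false.
  s3 (successors {s0, s1, s3, s5, s6}): φ is false.
  s4 (successors {s0, s1, s2, s4, s6}): φ is false.
  s5 (successors {s0, s4, s5}): φ is false.
  s6 (successors {s0, s2, s3, s4, s6}): φ is false.
For instance, at s4:
  At s4: Box q requires q at every successor {s0, s1, s2, s4, s6}.
    q fails at s1, so Box q is false at s4.
Satisfying worlds: none.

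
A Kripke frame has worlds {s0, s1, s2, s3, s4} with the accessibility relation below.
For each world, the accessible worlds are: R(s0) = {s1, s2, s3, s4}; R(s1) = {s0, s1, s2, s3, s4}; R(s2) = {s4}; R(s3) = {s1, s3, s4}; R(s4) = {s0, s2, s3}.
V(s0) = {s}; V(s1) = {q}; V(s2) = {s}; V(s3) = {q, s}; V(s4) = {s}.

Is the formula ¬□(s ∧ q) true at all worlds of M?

Yes

Let φ = ¬□(s ∧ q). Evaluate φ at each world:
  s0 (successors {s1, s2, s3, s4}): φ is true.
  s1 (successors {s0, s1, s2, s3, s4}): φ is true.
  s2 (successors {s4}): φ is true.
  s3 (successors {s1, s3, s4}): φ is true.
  s4 (successors {s0, s2, s3}): φ is true.
For instance, at s0:
  At s0: □(s ∧ q) is false, so ¬□(s ∧ q) is true.
    At s0: □(s ∧ q) requires s ∧ q at every successor {s1, s2, s3, s4}.
      s ∧ q fails at s1, so □(s ∧ q) is false at s0.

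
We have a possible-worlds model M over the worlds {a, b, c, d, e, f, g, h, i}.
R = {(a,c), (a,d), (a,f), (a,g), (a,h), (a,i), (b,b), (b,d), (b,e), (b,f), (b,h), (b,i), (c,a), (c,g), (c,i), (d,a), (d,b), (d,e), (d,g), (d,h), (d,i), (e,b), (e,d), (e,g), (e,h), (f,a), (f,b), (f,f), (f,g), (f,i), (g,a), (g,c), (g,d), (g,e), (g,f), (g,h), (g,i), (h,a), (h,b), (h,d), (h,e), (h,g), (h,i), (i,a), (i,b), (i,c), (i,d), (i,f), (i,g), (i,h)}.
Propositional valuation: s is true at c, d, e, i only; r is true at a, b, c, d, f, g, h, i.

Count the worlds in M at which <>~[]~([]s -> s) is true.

9

Let φ = <>~[]~([]s -> s). Evaluate φ at each world:
  a (successors {c, d, f, g, h, i}): φ is true.
  b (successors {b, d, e, f, h, i}): φ is true.
  c (successors {a, g, i}): φ is true.
  d (successors {a, b, e, g, h, i}): φ is true.
  e (successors {b, d, g, h}): φ is true.
  f (successors {a, b, f, g, i}): φ is true.
  g (successors {a, c, d, e, f, h, i}): φ is true.
  h (successors {a, b, d, e, g, i}): φ is true.
  i (successors {a, b, c, d, f, g, h}): φ is true.
For instance, at i:
  At i: <>~[]~([]s -> s) requires ~[]~([]s -> s) at some successor in {a, b, c, d, f, g, h}.
    ~[]~([]s -> s) holds at a, so <>~[]~([]s -> s) is true at i.
      At a: []~([]s -> s) is false, so ~[]~([]s -> s) is true.
Satisfying worlds: {a, b, c, d, e, f, g, h, i}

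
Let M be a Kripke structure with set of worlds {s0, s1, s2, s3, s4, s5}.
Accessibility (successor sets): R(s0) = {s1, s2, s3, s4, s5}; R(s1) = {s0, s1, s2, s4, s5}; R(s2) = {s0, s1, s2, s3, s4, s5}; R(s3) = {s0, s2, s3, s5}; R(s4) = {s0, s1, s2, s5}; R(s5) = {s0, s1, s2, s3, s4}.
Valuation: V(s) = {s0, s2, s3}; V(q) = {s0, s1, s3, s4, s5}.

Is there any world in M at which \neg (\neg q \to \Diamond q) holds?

Let φ = \neg (\neg q \to \Diamond q). Evaluate φ at each world:
  s0 (successors {s1, s2, s3, s4, s5}): φ is false.
  s1 (successors {s0, s1, s2, s4, s5}): φ is false.
  s2 (successors {s0, s1, s2, s3, s4, s5}): φ is false.
  s3 (successors {s0, s2, s3, s5}): φ is false.
  s4 (successors {s0, s1, s2, s5}): φ is false.
  s5 (successors {s0, s1, s2, s3, s4}): φ is false.
For instance, at s2:
  At s2: \neg q \to \Diamond q is true, so \neg (\neg q \to \Diamond q) is false.
    At s2: \neg q is true, \Diamond q is true, so \neg q \to \Diamond q is true.
      At s2: \Diamond q requires q at some successor in {s0, s1, s2, s3, s4, s5}.
        q holds at s0, so \Diamond q is true at s2.

No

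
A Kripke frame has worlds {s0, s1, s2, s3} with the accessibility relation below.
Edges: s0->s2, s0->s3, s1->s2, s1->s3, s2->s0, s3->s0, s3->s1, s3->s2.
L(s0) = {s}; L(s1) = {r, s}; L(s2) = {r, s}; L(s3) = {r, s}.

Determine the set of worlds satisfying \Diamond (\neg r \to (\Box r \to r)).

s0, s1, s3

Let φ = \Diamond (\neg r \to (\Box r \to r)). Evaluate φ at each world:
  s0 (successors {s2, s3}): φ is true.
  s1 (successors {s2, s3}): φ is true.
  s2 (successors {s0}): φ is false.
  s3 (successors {s0, s1, s2}): φ is true.
For instance, at s1:
  At s1: \Diamond (\neg r \to (\Box r \to r)) requires \neg r \to (\Box r \to r) at some successor in {s2, s3}.
    \neg r \to (\Box r \to r) holds at s2, so \Diamond (\neg r \to (\Box r \to r)) is true at s1.
      At s2: \neg r is false, \Box r \to r is true, so \neg r \to (\Box r \to r) is true.
Satisfying worlds: {s0, s1, s3}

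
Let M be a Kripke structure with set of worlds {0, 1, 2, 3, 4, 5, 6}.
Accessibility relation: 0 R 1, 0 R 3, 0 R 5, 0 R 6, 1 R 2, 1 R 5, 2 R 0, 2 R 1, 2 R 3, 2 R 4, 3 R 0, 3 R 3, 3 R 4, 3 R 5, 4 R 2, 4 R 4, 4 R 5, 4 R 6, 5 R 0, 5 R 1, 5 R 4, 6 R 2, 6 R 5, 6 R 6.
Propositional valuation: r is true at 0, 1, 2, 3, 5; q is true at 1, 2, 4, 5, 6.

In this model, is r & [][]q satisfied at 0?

At 0: r is true, [][]q is false, so r & [][]q is false.
  At 0: [][]q requires []q at every successor {1, 3, 5, 6}.
    []q fails at 3, so [][]q is false at 0.
      At 3: []q requires q at every successor {0, 3, 4, 5}.
        q fails at 0, so []q is false at 3.

No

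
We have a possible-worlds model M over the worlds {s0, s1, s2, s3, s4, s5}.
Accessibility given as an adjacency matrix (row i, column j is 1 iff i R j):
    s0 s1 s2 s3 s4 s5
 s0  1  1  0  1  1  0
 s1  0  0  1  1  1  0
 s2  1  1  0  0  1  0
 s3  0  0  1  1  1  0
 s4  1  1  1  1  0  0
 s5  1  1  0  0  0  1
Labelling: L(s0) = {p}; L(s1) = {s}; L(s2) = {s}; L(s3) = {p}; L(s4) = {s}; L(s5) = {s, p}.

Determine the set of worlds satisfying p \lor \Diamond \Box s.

s0, s3, s5

Recall that \Box ψ holds at a world iff ψ holds at every accessible world, and \Diamond ψ holds iff ψ holds at some accessible world.
Let φ = p \lor \Diamond \Box s. Evaluate φ at each world:
  s0 (successors {s0, s1, s3, s4}): φ is true.
  s1 (successors {s2, s3, s4}): φ is false.
  s2 (successors {s0, s1, s4}): φ is false.
  s3 (successors {s2, s3, s4}): φ is true.
  s4 (successors {s0, s1, s2, s3}): φ is false.
  s5 (successors {s0, s1, s5}): φ is true.
For instance, at s0:
  At s0: p is true, \Diamond \Box s is false, so p \lor \Diamond \Box s is true.
    At s0: \Diamond \Box s requires \Box s at some successor in {s0, s1, s3, s4}.
      At s0: \Box s is false.
      At s1: \Box s is false.
      At s3: \Box s is false.
      At s4: \Box s is false.
    So \Diamond \Box s is false at s0.
Satisfying worlds: {s0, s3, s5}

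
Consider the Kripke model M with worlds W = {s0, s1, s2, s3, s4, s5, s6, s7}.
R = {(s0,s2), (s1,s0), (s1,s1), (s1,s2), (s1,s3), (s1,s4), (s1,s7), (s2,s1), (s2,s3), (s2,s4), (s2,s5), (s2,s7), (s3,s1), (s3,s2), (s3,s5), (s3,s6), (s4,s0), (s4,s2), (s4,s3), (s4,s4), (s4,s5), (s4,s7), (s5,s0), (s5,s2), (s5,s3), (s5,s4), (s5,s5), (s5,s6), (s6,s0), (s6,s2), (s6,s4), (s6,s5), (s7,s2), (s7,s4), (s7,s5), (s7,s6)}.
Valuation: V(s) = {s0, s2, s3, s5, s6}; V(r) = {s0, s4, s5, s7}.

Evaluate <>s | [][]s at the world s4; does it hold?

Yes

At s4: <>s is true, [][]s is false, so <>s | [][]s is true.
  At s4: <>s requires s at some successor in {s0, s2, s3, s4, s5, s7}.
    s holds at s0, so <>s is true at s4.
  At s4: [][]s requires []s at every successor {s0, s2, s3, s4, s5, s7}.
    []s fails at s2, so [][]s is false at s4.
      At s2: []s requires s at every successor {s1, s3, s4, s5, s7}.
        s fails at s1, so []s is false at s2.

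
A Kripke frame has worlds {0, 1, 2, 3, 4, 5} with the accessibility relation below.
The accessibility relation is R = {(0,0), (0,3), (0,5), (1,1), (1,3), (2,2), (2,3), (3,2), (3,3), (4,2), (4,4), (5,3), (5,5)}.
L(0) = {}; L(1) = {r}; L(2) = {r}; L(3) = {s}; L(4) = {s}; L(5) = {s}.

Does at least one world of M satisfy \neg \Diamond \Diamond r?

No

Let φ = \neg \Diamond \Diamond r. Evaluate φ at each world:
  0 (successors {0, 3, 5}): φ is false.
  1 (successors {1, 3}): φ is false.
  2 (successors {2, 3}): φ is false.
  3 (successors {2, 3}): φ is false.
  4 (successors {2, 4}): φ is false.
  5 (successors {3, 5}): φ is false.
For instance, at 5:
  At 5: \Diamond \Diamond r is true, so \neg \Diamond \Diamond r is false.
    At 5: \Diamond \Diamond r requires \Diamond r at some successor in {3, 5}.
      \Diamond r holds at 3, so \Diamond \Diamond r is true at 5.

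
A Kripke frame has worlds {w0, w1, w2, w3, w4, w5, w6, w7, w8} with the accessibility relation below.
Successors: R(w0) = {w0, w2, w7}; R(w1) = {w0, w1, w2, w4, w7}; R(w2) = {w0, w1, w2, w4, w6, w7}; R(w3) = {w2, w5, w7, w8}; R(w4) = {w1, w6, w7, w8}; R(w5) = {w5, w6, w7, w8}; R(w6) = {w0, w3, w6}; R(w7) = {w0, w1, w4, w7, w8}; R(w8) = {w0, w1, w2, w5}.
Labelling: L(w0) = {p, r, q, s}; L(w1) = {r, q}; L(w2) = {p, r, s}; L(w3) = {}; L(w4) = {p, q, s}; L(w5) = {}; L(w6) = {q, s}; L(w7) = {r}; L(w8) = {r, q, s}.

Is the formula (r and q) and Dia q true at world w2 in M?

Recall that Dia ψ holds at a world iff ψ holds at some accessible world.
At w2: r and q is false, Dia q is true, so (r and q) and Dia q is false.
  At w2: Dia q requires q at some successor in {w0, w1, w2, w4, w6, w7}.
    q holds at w0, so Dia q is true at w2.

No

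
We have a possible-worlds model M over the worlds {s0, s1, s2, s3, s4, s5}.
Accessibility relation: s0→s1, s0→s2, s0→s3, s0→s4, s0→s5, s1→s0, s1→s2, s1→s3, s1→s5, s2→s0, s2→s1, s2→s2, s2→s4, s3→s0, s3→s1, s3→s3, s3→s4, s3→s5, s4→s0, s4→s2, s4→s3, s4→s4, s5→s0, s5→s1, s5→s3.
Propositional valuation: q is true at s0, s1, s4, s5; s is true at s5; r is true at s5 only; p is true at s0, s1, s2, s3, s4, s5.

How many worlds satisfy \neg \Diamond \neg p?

Let φ = \neg \Diamond \neg p. Evaluate φ at each world:
  s0 (successors {s1, s2, s3, s4, s5}): φ is true.
  s1 (successors {s0, s2, s3, s5}): φ is true.
  s2 (successors {s0, s1, s2, s4}): φ is true.
  s3 (successors {s0, s1, s3, s4, s5}): φ is true.
  s4 (successors {s0, s2, s3, s4}): φ is true.
  s5 (successors {s0, s1, s3}): φ is true.
For instance, at s1:
  At s1: \Diamond \neg p is false, so \neg \Diamond \neg p is true.
    At s1: \Diamond \neg p requires \neg p at some successor in {s0, s2, s3, s5}.
      At s0: \neg p is false.
      At s2: \neg p is false.
      At s3: \neg p is false.
      At s5: \neg p is false.
    So \Diamond \neg p is false at s1.
Satisfying worlds: {s0, s1, s2, s3, s4, s5}

6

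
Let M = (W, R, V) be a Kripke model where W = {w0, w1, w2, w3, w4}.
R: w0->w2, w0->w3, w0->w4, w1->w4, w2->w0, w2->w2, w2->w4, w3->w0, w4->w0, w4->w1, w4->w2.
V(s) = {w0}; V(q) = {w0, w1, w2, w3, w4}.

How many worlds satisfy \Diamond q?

Let φ = \Diamond q. Evaluate φ at each world:
  w0 (successors {w2, w3, w4}): φ is true.
  w1 (successors {w4}): φ is true.
  w2 (successors {w0, w2, w4}): φ is true.
  w3 (successors {w0}): φ is true.
  w4 (successors {w0, w1, w2}): φ is true.
For instance, at w2:
  At w2: \Diamond q requires q at some successor in {w0, w2, w4}.
    q holds at w0, so \Diamond q is true at w2.
Satisfying worlds: {w0, w1, w2, w3, w4}

5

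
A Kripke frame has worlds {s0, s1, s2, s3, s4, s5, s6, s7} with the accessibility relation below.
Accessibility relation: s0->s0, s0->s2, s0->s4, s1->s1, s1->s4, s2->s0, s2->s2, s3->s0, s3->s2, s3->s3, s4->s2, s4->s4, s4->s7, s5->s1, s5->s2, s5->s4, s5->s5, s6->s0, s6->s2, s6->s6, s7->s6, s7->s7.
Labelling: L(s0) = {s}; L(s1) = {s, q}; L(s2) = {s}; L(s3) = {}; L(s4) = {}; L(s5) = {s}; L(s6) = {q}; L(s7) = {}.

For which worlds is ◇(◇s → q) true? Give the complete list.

Recall that ◇ψ holds at a world iff ψ holds at some accessible world.
Let φ = ◇(◇s → q). Evaluate φ at each world:
  s0 (successors {s0, s2, s4}): φ is false.
  s1 (successors {s1, s4}): φ is true.
  s2 (successors {s0, s2}): φ is false.
  s3 (successors {s0, s2, s3}): φ is false.
  s4 (successors {s2, s4, s7}): φ is true.
  s5 (successors {s1, s2, s4, s5}): φ is true.
  s6 (successors {s0, s2, s6}): φ is true.
  s7 (successors {s6, s7}): φ is true.
For instance, at s7:
  At s7: ◇(◇s → q) requires ◇s → q at some successor in {s6, s7}.
    ◇s → q holds at s6, so ◇(◇s → q) is true at s7.
      At s6: ◇s is true, q is true, so ◇s → q is true.
Satisfying worlds: {s1, s4, s5, s6, s7}

s1, s4, s5, s6, s7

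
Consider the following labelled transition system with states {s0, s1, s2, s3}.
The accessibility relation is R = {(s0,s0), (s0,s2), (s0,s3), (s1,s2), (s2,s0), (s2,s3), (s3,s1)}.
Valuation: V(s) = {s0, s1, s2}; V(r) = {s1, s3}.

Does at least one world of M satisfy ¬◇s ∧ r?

Let φ = ¬◇s ∧ r. Evaluate φ at each world:
  s0 (successors {s0, s2, s3}): φ is false.
  s1 (successors {s2}): φ is false.
  s2 (successors {s0, s3}): φ is false.
  s3 (successors {s1}): φ is false.
For instance, at s2:
  At s2: ¬◇s is false, r is false, so ¬◇s ∧ r is false.
    At s2: ◇s is true, so ¬◇s is false.
      At s2: ◇s requires s at some successor in {s0, s3}.
        s holds at s0, so ◇s is true at s2.

No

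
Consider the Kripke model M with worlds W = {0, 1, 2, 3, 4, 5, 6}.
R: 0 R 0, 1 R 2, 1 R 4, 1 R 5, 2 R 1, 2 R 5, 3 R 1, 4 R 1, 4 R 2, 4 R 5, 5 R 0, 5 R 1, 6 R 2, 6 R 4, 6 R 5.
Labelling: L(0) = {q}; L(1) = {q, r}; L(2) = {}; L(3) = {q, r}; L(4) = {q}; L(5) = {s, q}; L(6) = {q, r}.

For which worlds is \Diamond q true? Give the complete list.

Let φ = \Diamond q. Evaluate φ at each world:
  0 (successors {0}): φ is true.
  1 (successors {2, 4, 5}): φ is true.
  2 (successors {1, 5}): φ is true.
  3 (successors {1}): φ is true.
  4 (successors {1, 2, 5}): φ is true.
  5 (successors {0, 1}): φ is true.
  6 (successors {2, 4, 5}): φ is true.
For instance, at 1:
  At 1: \Diamond q requires q at some successor in {2, 4, 5}.
    q holds at 4, so \Diamond q is true at 1.
Satisfying worlds: {0, 1, 2, 3, 4, 5, 6}

0, 1, 2, 3, 4, 5, 6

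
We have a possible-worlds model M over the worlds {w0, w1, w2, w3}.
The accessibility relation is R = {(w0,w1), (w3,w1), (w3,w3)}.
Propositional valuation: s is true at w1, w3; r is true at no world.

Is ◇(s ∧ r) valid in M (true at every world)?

No

Let φ = ◇(s ∧ r). Evaluate φ at each world:
  w0 (successors {w1}): φ is false.
  w1 (successors ∅): φ is false.
  w2 (successors ∅): φ is false.
  w3 (successors {w1, w3}): φ is false.
Detail at w0 (counterexample):
  At w0: ◇(s ∧ r) requires s ∧ r at some successor in {w1}.
    At w1: s ∧ r is false.
  So ◇(s ∧ r) is false at w0.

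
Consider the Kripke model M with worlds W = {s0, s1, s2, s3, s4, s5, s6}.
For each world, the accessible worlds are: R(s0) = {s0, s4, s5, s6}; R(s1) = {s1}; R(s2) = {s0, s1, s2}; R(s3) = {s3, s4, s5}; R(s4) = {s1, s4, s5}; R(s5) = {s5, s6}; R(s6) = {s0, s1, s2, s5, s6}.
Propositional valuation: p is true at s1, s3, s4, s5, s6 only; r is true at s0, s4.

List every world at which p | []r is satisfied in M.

s1, s3, s4, s5, s6

Recall that []ψ holds at a world iff ψ holds at every accessible world, and <>ψ holds iff ψ holds at some accessible world.
Let φ = p | []r. Evaluate φ at each world:
  s0 (successors {s0, s4, s5, s6}): φ is false.
  s1 (successors {s1}): φ is true.
  s2 (successors {s0, s1, s2}): φ is false.
  s3 (successors {s3, s4, s5}): φ is true.
  s4 (successors {s1, s4, s5}): φ is true.
  s5 (successors {s5, s6}): φ is true.
  s6 (successors {s0, s1, s2, s5, s6}): φ is true.
For instance, at s1:
  At s1: p is true, []r is false, so p | []r is true.
    At s1: []r requires r at every successor {s1}.
      r fails at s1, so []r is false at s1.
Satisfying worlds: {s1, s3, s4, s5, s6}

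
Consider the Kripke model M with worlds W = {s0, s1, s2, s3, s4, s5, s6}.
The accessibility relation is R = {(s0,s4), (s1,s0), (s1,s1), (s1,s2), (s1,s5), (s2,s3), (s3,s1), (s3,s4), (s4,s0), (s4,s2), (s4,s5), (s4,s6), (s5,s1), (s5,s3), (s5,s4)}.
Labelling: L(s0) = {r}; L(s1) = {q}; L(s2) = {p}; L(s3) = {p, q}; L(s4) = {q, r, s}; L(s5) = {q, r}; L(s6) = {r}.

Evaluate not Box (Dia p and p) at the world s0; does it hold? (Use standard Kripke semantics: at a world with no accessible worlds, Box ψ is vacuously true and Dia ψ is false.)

At s0: Box (Dia p and p) is false, so not Box (Dia p and p) is true.
  At s0: Box (Dia p and p) requires Dia p and p at every successor {s4}.
    Dia p and p fails at s4, so Box (Dia p and p) is false at s0.
      At s4: Dia p is true, p is false, so Dia p and p is false.

Yes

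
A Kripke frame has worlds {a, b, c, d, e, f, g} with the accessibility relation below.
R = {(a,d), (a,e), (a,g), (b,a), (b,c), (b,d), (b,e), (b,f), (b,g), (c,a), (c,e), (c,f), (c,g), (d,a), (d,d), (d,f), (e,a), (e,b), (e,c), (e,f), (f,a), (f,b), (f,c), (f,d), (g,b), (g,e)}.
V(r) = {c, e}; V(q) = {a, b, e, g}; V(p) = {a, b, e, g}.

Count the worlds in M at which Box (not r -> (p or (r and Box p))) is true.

Let φ = Box (not r -> (p or (r and Box p))). Evaluate φ at each world:
  a (successors {d, e, g}): φ is false.
  b (successors {a, c, d, e, f, g}): φ is false.
  c (successors {a, e, f, g}): φ is false.
  d (successors {a, d, f}): φ is false.
  e (successors {a, b, c, f}): φ is false.
  f (successors {a, b, c, d}): φ is false.
  g (successors {b, e}): φ is true.
For instance, at c:
  At c: Box (not r -> (p or (r and Box p))) requires not r -> (p or (r and Box p)) at every successor {a, e, f, g}.
    not r -> (p or (r and Box p)) fails at f, so Box (not r -> (p or (r and Box p))) is false at c.
      At f: not r is true, p or (r and Box p) is false, so not r -> (p or (r and Box p)) is false.
Satisfying worlds: {g}

1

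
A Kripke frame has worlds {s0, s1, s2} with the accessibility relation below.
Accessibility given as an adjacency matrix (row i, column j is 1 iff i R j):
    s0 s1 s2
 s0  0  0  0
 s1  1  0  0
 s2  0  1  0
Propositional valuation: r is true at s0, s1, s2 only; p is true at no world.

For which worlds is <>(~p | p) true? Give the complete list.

s1, s2

Let φ = <>(~p | p). Evaluate φ at each world:
  s0 (successors ∅): φ is false.
  s1 (successors {s0}): φ is true.
  s2 (successors {s1}): φ is true.
For instance, at s2:
  At s2: <>(~p | p) requires ~p | p at some successor in {s1}.
    ~p | p holds at s1, so <>(~p | p) is true at s2.
Satisfying worlds: {s1, s2}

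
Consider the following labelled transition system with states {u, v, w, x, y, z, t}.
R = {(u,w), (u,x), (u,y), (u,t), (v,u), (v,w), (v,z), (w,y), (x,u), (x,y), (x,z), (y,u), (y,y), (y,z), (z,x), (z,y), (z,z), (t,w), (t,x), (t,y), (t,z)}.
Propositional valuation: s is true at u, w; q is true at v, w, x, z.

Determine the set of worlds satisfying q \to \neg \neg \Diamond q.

Recall that \Diamond ψ holds at a world iff ψ holds at some accessible world.
Let φ = q \to \neg \neg \Diamond q. Evaluate φ at each world:
  u (successors {w, x, y, t}): φ is true.
  v (successors {u, w, z}): φ is true.
  w (successors {y}): φ is false.
  x (successors {u, y, z}): φ is true.
  y (successors {u, y, z}): φ is true.
  z (successors {x, y, z}): φ is true.
  t (successors {w, x, y, z}): φ is true.
For instance, at z:
  At z: q is true, \neg \neg \Diamond q is true, so q \to \neg \neg \Diamond q is true.
    At z: \neg \Diamond q is false, so \neg \neg \Diamond q is true.
      At z: \Diamond q is true, so \neg \Diamond q is false.
Satisfying worlds: {u, v, x, y, z, t}

u, v, x, y, z, t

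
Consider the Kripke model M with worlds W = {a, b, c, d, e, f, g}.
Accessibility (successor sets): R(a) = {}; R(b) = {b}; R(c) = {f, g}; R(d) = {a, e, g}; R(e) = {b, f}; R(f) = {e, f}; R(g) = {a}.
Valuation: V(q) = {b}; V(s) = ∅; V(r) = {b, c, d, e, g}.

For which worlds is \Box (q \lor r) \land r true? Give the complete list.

Let φ = \Box (q \lor r) \land r. Evaluate φ at each world:
  a (successors ∅): φ is false.
  b (successors {b}): φ is true.
  c (successors {f, g}): φ is false.
  d (successors {a, e, g}): φ is false.
  e (successors {b, f}): φ is false.
  f (successors {e, f}): φ is false.
  g (successors {a}): φ is false.
For instance, at g:
  At g: \Box (q \lor r) is false, r is true, so \Box (q \lor r) \land r is false.
    At g: \Box (q \lor r) requires q \lor r at every successor {a}.
      q \lor r fails at a, so \Box (q \lor r) is false at g.
Satisfying worlds: {b}

b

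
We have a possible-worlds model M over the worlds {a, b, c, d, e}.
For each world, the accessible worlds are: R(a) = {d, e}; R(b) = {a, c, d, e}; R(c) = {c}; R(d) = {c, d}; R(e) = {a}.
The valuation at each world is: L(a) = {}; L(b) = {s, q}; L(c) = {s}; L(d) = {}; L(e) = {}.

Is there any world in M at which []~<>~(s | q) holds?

Let φ = []~<>~(s | q). Evaluate φ at each world:
  a (successors {d, e}): φ is false.
  b (successors {a, c, d, e}): φ is false.
  c (successors {c}): φ is true.
  d (successors {c, d}): φ is false.
  e (successors {a}): φ is false.
Detail at c (witness):
  At c: []~<>~(s | q) requires ~<>~(s | q) at every successor {c}.
      At c: <>~(s | q) is false, so ~<>~(s | q) is true.
  So []~<>~(s | q) is true at c.

Yes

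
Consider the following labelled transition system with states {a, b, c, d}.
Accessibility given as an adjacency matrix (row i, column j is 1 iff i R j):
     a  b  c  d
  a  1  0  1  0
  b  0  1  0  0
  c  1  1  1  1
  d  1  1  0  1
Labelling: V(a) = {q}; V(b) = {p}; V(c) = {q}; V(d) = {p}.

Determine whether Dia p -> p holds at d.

At d: Dia p is true, p is true, so Dia p -> p is true.
  At d: Dia p requires p at some successor in {a, b, d}.
    p holds at b, so Dia p is true at d.

Yes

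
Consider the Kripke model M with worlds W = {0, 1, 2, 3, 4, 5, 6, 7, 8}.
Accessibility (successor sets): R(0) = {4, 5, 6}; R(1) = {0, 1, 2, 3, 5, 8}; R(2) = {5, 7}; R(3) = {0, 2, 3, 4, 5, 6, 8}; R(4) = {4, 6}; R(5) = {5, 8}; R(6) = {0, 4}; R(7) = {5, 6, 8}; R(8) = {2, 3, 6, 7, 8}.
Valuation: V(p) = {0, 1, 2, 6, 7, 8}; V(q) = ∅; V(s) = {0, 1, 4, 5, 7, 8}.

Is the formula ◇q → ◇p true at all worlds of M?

Yes

Let φ = ◇q → ◇p. Evaluate φ at each world:
  0 (successors {4, 5, 6}): φ is true.
  1 (successors {0, 1, 2, 3, 5, 8}): φ is true.
  2 (successors {5, 7}): φ is true.
  3 (successors {0, 2, 3, 4, 5, 6, 8}): φ is true.
  4 (successors {4, 6}): φ is true.
  5 (successors {5, 8}): φ is true.
  6 (successors {0, 4}): φ is true.
  7 (successors {5, 6, 8}): φ is true.
  8 (successors {2, 3, 6, 7, 8}): φ is true.
For instance, at 5:
  At 5: ◇q is false, ◇p is true, so ◇q → ◇p is true.
    At 5: ◇q requires q at some successor in {5, 8}.
      At 5: q is false.
      At 8: q is false.
    So ◇q is false at 5.
    At 5: ◇p requires p at some successor in {5, 8}.
      p holds at 8, so ◇p is true at 5.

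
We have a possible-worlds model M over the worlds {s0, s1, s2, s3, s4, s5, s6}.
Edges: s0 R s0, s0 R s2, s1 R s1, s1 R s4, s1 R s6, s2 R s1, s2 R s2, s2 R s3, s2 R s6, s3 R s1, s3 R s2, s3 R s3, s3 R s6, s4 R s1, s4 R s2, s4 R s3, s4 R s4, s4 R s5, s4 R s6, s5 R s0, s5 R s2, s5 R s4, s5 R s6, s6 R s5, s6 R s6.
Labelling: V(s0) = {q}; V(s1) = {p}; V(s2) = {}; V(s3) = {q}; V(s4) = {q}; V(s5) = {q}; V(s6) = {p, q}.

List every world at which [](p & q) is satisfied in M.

Recall that []ψ holds at a world iff ψ holds at every accessible world, and <>ψ holds iff ψ holds at some accessible world.
Let φ = [](p & q). Evaluate φ at each world:
  s0 (successors {s0, s2}): φ is false.
  s1 (successors {s1, s4, s6}): φ is false.
  s2 (successors {s1, s2, s3, s6}): φ is false.
  s3 (successors {s1, s2, s3, s6}): φ is false.
  s4 (successors {s1, s2, s3, s4, s5, s6}): φ is false.
  s5 (successors {s0, s2, s4, s6}): φ is false.
  s6 (successors {s5, s6}): φ is false.
For instance, at s2:
  At s2: [](p & q) requires p & q at every successor {s1, s2, s3, s6}.
    p & q fails at s1, so [](p & q) is false at s2.
Satisfying worlds: none.

none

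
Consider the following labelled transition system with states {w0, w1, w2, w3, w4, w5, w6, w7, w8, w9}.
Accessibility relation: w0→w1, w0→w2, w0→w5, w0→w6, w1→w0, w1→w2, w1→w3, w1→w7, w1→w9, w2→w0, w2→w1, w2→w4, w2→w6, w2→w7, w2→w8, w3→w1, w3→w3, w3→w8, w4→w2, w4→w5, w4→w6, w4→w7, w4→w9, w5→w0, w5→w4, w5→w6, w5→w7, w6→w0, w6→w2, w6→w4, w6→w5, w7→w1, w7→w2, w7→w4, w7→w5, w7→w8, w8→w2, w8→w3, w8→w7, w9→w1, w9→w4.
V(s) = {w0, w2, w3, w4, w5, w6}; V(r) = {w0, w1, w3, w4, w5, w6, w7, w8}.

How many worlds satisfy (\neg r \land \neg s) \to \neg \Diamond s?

Let φ = (\neg r \land \neg s) \to \neg \Diamond s. Evaluate φ at each world:
  w0 (successors {w1, w2, w5, w6}): φ is true.
  w1 (successors {w0, w2, w3, w7, w9}): φ is true.
  w2 (successors {w0, w1, w4, w6, w7, w8}): φ is true.
  w3 (successors {w1, w3, w8}): φ is true.
  w4 (successors {w2, w5, w6, w7, w9}): φ is true.
  w5 (successors {w0, w4, w6, w7}): φ is true.
  w6 (successors {w0, w2, w4, w5}): φ is true.
  w7 (successors {w1, w2, w4, w5, w8}): φ is true.
  w8 (successors {w2, w3, w7}): φ is true.
  w9 (successors {w1, w4}): φ is false.
For instance, at w5:
  At w5: \neg r \land \neg s is false, \neg \Diamond s is false, so (\neg r \land \neg s) \to \neg \Diamond s is true.
    At w5: \Diamond s is true, so \neg \Diamond s is false.
      At w5: \Diamond s requires s at some successor in {w0, w4, w6, w7}.
        s holds at w0, so \Diamond s is true at w5.
Satisfying worlds: {w0, w1, w2, w3, w4, w5, w6, w7, w8}

9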